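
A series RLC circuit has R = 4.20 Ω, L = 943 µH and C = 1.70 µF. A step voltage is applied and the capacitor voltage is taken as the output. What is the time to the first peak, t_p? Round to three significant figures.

For a series RLC circuit (capacitor voltage as output), ω_n = 1/√(LC) = 1/√(943 µH · 1.70 µF) = 25000 rad/s.
ζ = (R/2)·√(C/L) = (4.20/2)·√(1.70 µF/943 µH) = 0.0892.
The damped frequency ω_d = ω_n√(1−ζ²) = 24900 rad/s. t_p = π/ω_d = 0.000126 s.

t_p ≈ 0.000126 s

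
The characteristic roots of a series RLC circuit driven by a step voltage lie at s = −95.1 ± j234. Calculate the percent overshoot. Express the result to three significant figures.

%OS ≈ 27.9%

The poles are at −σ ± jω_d with σ = 95.1 and ω_d = 234, so ω_n = √(σ²+ω_d²) = 253 rad/s and ζ = σ/ω_n = 0.377.
%OS = 100 e^{−πζ/√(1−ζ²)} with ζ = 0.377 gives 27.9%.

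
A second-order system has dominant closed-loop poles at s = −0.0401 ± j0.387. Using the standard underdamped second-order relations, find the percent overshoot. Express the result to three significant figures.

The poles are at −σ ± jω_d with σ = 0.0401 and ω_d = 0.387, so ω_n = √(σ²+ω_d²) = 0.389 rad/s and ζ = σ/ω_n = 0.103.
%OS = 100·exp(−πζ/√(1−ζ²)) = 72.2%.

%OS ≈ 72.2%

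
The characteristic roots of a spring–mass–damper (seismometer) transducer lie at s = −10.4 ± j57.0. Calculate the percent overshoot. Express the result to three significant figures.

With σ = 10.4, ω_d = 57.0: ω_n = √(σ²+ω_d²) = 57.9 rad/s, ζ = σ/ω_n = 0.179.
Overshoot: exp(−π·0.179/√(1−0.179²)) = 0.564, i.e. 56.4%.

%OS ≈ 56.4%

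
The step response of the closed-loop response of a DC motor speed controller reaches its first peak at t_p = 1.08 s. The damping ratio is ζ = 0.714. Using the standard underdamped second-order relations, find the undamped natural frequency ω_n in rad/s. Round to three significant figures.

Peak time t_p = π/ω_d, so ω_d = π/t_p = π/1.08 = 2.91 rad/s.
ω_n = ω_d/√(1−ζ²) = 2.91/√0.490 = 4.15 rad/s.

ω_n ≈ 4.15 rad/s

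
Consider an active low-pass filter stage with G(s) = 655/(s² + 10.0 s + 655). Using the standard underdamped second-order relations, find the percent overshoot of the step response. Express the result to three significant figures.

%OS ≈ 53.5%

ω_n = √655 = 25.6 rad/s; ζ = 10.0/(2·25.6) = 0.195.
%OS = 100·exp(−πζ/√(1−ζ²)) = 53.5%.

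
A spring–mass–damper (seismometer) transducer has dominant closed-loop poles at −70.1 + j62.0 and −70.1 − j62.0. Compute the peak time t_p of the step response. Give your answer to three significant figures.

t_p ≈ 0.0507 s

t_p = π/ω_d with ω_d = 62.0 (the imaginary part), so t_p = 0.0507 s.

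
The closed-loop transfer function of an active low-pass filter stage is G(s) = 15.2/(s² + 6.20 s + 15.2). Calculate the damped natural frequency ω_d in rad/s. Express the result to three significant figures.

ω_d ≈ 2.36 rad/s

ω_n = √15.2 = 3.90 rad/s; ζ = 6.20/(2·3.90) = 0.795.
ω_d = ω_n√(1−ζ²) = 2.36 rad/s.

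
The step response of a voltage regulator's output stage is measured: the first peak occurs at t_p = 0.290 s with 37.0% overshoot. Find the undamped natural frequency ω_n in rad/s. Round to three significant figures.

The overshoot fixes ζ = −ln(OS)/√(π²+ln²(OS)) = 0.302.
t_p = π/ω_d ⇒ ω_d = 10.8 rad/s; then ω_n = ω_d/√(1−ζ²) = 11.4 rad/s.

ω_n ≈ 11.4 rad/s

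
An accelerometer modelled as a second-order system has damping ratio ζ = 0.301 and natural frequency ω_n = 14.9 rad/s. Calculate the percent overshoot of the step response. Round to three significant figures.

For an underdamped second-order system, %OS = 100·exp(−πζ/√(1−ζ²)).
πζ/√(1−ζ²) = π·0.301/√(1−0.0906) = 0.9916, so %OS = 100·e^(−0.9916) = 37.1%.

%OS ≈ 37.1%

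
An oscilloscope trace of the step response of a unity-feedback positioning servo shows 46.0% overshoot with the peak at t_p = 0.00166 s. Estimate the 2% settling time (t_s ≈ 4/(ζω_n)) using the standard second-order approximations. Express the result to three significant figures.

ζ from %OS: ζ = |ln 0.460|/√(π²+ln²0.460) = 0.240.
From t_p = π/ω_d, ω_d = π/0.00166 = 1890 rad/s, so ω_n = ω_d/√(1−ζ²) = 1950 rad/s.
t_s ≈ 4/(ζω_n) = 4/(0.240·1950) = 0.00855 s.

t_s ≈ 0.00855 s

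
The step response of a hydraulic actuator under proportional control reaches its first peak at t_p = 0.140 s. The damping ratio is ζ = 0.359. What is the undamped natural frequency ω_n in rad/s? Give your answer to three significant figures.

ω_n ≈ 24.0 rad/s

Peak time t_p = π/ω_d, so ω_d = π/t_p = π/0.140 = 22.4 rad/s.
ω_n = ω_d/√(1−ζ²) = 22.4/√0.871 = 24.0 rad/s.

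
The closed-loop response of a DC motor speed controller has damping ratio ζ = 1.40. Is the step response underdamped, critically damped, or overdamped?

Since ζ = 1.40 > 1, the system is overdamped.

overdamped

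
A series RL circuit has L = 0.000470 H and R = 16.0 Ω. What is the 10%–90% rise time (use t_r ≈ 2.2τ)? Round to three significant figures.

τ = L/R = 0.000470/16.0 = 0.0000294 s.
t_r ≈ 2.2τ = 0.0000646 s.

t_r ≈ 0.0000646 s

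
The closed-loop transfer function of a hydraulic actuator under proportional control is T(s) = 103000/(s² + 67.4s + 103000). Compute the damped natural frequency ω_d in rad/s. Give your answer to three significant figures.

ω_n = √103000 = 321 rad/s; ζ = 67.4/(2·321) = 0.105.
ω_d = 321·√(1 − 0.105²) = 319 rad/s.

ω_d ≈ 319 rad/s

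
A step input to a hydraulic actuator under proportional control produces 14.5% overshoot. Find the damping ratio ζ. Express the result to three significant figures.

ζ = −ln(OS)/√(π² + (ln OS)²). With OS = 0.145, ln OS = −1.931 and ζ = 1.931/3.688 = 0.524.

ζ ≈ 0.524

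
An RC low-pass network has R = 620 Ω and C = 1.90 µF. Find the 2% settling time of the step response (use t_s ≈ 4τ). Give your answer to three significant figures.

t_s ≈ 0.00471 s

τ = RC = 620 × 1.90 µF = 0.00118 s.
t_s ≈ 4τ = 0.00471 s.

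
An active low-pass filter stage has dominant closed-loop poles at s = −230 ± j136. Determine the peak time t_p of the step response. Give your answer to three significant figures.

t_p = π/ω_d with ω_d = 136 (the imaginary part), so t_p = 0.0231 s.

t_p ≈ 0.0231 s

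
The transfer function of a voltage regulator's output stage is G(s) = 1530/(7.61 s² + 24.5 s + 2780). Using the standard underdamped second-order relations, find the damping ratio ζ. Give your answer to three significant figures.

Dividing through by 7.61: denominator becomes s² + 3.219 s + 365.3.
So ω_n = √365.3 = 19.1 rad/s and ζ = 3.219/(2·19.1) = 0.0842.

ζ ≈ 0.0842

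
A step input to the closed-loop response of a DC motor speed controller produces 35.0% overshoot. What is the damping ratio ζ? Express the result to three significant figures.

Inverting the overshoot relation: ζ = |ln 0.350|/√(π² + ln²0.350) = 0.317.

ζ ≈ 0.317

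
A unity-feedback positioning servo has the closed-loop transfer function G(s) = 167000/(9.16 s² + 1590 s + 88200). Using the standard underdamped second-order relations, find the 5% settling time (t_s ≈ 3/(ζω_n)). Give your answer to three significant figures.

t_s ≈ 0.0346 s

Dividing through by 9.16: denominator becomes s² + 173.6 s + 9629.
So ω_n = √9629 = 98.1 rad/s and ζ = 173.6/(2·98.1) = 0.884.
t_s ≈ 3/(ζω_n) = 0.0346 s.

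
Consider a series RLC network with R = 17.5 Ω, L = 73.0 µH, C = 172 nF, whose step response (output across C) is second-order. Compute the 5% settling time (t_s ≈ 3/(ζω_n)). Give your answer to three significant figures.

t_s ≈ 0.0000250 s

For a series RLC circuit (capacitor voltage as output), ω_n = 1/√(LC) = 1/√(73.0 µH · 172 nF) = 282000 rad/s.
ζ = (R/2)·√(C/L) = (17.5/2)·√(172 nF/73.0 µH) = 0.425.
t_s ≈ 3/(ζω_n) = 0.0000250 s.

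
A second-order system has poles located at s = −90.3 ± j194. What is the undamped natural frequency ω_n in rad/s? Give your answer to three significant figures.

ω_n ≈ 214 rad/s

The poles are at −σ ± jω_d with σ = 90.3 and ω_d = 194, so ω_n = √(σ²+ω_d²) = 214 rad/s and ζ = σ/ω_n = 0.422.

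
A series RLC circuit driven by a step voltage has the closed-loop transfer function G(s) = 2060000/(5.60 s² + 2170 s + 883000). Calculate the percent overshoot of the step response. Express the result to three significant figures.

Dividing through by 5.60: denominator becomes s² + 387.5 s + 157700.
So ω_n = √157700 = 397 rad/s and ζ = 387.5/(2·397) = 0.488.
Overshoot: exp(−π·0.488/√(1−0.488²)) = 0.173, i.e. 17.3%.

%OS ≈ 17.3%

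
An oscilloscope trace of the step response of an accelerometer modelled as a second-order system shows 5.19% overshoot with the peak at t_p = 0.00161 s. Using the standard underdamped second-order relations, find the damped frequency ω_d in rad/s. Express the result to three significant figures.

ω_d ≈ 1950 rad/s

t_p = π/ω_d, so ω_d = π/0.00161 = 1950 rad/s.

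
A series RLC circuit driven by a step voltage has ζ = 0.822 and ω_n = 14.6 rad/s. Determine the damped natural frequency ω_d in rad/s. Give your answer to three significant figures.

ω_d = ω_n√(1−ζ²) = 14.6·√0.324 = 8.31 rad/s.

ω_d ≈ 8.31 rad/s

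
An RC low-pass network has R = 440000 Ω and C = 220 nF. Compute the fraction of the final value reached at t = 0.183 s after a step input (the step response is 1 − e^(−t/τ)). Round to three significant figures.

y/y_∞ ≈ 0.849

τ = RC = 440000 × 220 nF = 0.0968 s.
y(t)/y_∞ = 1 − e^(−t/τ) = 1 − e^(−0.183/0.0968) = 1 − e^(−1.89) = 0.849.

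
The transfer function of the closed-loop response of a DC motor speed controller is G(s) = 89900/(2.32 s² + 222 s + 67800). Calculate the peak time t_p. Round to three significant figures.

Dividing through by 2.32: denominator becomes s² + 95.69 s + 29220.
So ω_n = √29220 = 171 rad/s and ζ = 95.69/(2·171) = 0.280.
ω_d = ω_n√(1−ζ²) = 164 rad/s. t_p = π/ω_d = 0.0191 s.

t_p ≈ 0.0191 s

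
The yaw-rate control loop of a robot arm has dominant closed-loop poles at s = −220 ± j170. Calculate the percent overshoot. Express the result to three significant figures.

%OS ≈ 1.72%

|pole| = ω_n = √(220² + 170²) = 278 rad/s; ζ = cos θ = σ/ω_n = 0.791.
Overshoot: exp(−π·0.791/√(1−0.791²)) = 0.0172, i.e. 1.72%.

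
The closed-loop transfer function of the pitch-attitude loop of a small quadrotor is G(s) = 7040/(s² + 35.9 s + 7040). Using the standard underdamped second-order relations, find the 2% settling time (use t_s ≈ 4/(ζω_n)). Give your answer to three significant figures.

ω_n = √7040 = 83.9 rad/s; ζ = 35.9/(2·83.9) = 0.214.
t_s ≈ 4/(ζω_n) = 4/(0.214·83.9) = 0.223 s.

t_s ≈ 0.223 s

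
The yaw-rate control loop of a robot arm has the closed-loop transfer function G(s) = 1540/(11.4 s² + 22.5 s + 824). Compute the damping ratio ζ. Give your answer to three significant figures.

ζ ≈ 0.116

Dividing through by 11.4: denominator becomes s² + 1.974 s + 72.28.
So ω_n = √72.28 = 8.50 rad/s and ζ = 1.974/(2·8.50) = 0.116.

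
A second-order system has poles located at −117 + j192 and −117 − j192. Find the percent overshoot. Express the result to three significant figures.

|pole| = ω_n = √(117² + 192²) = 225 rad/s; ζ = cos θ = σ/ω_n = 0.520.
%OS = 100·exp(−πζ/√(1−ζ²)) = 14.7%.

%OS ≈ 14.7%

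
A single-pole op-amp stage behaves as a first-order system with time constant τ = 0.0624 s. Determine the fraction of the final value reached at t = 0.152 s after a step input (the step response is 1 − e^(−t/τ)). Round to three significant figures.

y/y_∞ ≈ 0.912

y(t)/y_∞ = 1 − e^(−t/τ) = 1 − e^(−0.152/0.0624) = 1 − e^(−2.44) = 0.912.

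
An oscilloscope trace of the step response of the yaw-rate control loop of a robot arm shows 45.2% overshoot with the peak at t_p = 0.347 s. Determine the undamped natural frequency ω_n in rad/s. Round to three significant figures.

From the overshoot, ζ = −ln(OS)/√(π²+ln²(OS)) = 0.245.
t_p = π/ω_d ⇒ ω_d = 9.05 rad/s; then ω_n = ω_d/√(1−ζ²) = 9.34 rad/s.

ω_n ≈ 9.34 rad/s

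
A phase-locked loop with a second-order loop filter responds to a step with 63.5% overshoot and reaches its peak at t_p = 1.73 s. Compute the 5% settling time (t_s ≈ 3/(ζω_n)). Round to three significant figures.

t_s ≈ 11.4 s

The overshoot fixes ζ = −ln(OS)/√(π²+ln²(OS)) = 0.143.
t_p = π/ω_d ⇒ ω_d = 1.82 rad/s; then ω_n = ω_d/√(1−ζ²) = 1.83 rad/s.
t_s ≈ 3/(ζω_n) = 3/(0.143·1.83) = 11.4 s.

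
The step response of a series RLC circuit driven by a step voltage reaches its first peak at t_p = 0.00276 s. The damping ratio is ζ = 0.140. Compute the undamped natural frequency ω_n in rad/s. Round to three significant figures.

Peak time t_p = π/ω_d, so ω_d = π/t_p = π/0.00276 = 1140 rad/s.
ω_n = ω_d/√(1−ζ²) = 1140/√0.980 = 1150 rad/s.

ω_n ≈ 1150 rad/s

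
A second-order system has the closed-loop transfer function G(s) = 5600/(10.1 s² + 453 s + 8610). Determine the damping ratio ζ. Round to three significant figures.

Dividing through by 10.1: denominator becomes s² + 44.85 s + 852.5.
So ω_n = √852.5 = 29.2 rad/s and ζ = 44.85/(2·29.2) = 0.768.

ζ ≈ 0.768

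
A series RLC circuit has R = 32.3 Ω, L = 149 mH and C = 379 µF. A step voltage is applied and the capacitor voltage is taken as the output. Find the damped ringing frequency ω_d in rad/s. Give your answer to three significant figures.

ω_d ≈ 77.2 rad/s

For a series RLC circuit (capacitor voltage as output), ω_n = 1/√(LC) = 1/√(149 mH · 379 µF) = 133 rad/s.
ζ = (R/2)·√(C/L) = (32.3/2)·√(379 µF/149 mH) = 0.815.
ω_d = 133·√(1 − 0.815²) = 77.2 rad/s.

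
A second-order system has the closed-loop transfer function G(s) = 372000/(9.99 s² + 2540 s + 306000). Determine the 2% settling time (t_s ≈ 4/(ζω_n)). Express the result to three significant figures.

Dividing through by 9.99: denominator becomes s² + 254.3 s + 30630.
So ω_n = √30630 = 175 rad/s and ζ = 254.3/(2·175) = 0.726.
t_s ≈ 4/(ζω_n) = 0.0315 s.

t_s ≈ 0.0315 s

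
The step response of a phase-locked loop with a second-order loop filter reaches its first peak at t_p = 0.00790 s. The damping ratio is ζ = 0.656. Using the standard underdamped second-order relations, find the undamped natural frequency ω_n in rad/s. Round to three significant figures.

ω_n ≈ 527 rad/s

Peak time t_p = π/ω_d, so ω_d = π/t_p = π/0.00790 = 398 rad/s.
ω_n = ω_d/√(1−ζ²) = 398/√0.570 = 527 rad/s.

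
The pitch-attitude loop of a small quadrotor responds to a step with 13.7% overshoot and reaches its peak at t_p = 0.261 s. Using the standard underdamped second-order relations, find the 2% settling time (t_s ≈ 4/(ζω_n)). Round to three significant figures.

From the overshoot, ζ = −ln(OS)/√(π²+ln²(OS)) = 0.535.
From t_p = π/ω_d, ω_d = π/0.261 = 12.0 rad/s, so ω_n = ω_d/√(1−ζ²) = 14.2 rad/s.
t_s ≈ 4/(ζω_n) = 4/(0.535·14.2) = 0.525 s.

t_s ≈ 0.525 s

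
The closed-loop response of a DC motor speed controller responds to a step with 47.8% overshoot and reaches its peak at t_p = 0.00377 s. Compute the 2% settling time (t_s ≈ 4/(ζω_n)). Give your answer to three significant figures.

t_s ≈ 0.0204 s

From the overshoot, ζ = −ln(OS)/√(π²+ln²(OS)) = 0.229.
From t_p = π/ω_d, ω_d = π/0.00377 = 833 rad/s, so ω_n = ω_d/√(1−ζ²) = 856 rad/s.
t_s ≈ 4/(ζω_n) = 4/(0.229·856) = 0.0204 s.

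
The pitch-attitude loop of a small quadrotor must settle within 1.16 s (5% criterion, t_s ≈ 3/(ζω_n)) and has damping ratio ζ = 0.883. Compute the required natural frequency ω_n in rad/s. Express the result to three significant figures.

ω_n ≈ 2.93 rad/s

Rearranging t_s ≈ 3/(ζω_n) gives ω_n = 3/(ζ·t_s) = 3/(0.883 × 1.16) = 2.93 rad/s.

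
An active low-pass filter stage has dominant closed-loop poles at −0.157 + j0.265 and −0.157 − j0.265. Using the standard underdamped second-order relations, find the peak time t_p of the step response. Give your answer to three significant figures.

t_p = π/ω_d with ω_d = 0.265 (the imaginary part), so t_p = 11.9 s.

t_p ≈ 11.9 s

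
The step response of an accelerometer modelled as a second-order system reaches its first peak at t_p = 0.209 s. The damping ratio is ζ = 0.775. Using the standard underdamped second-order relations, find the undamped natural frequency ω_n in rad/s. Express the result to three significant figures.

ω_n ≈ 23.8 rad/s

Peak time t_p = π/ω_d, so ω_d = π/t_p = π/0.209 = 15.0 rad/s.
ω_n = ω_d/√(1−ζ²) = 15.0/√0.399 = 23.8 rad/s.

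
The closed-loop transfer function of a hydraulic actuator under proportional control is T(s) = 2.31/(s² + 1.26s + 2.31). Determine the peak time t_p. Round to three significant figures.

ω_n = √2.31 = 1.52 rad/s; ζ = 1.26/(2·1.52) = 0.415.
The damped frequency ω_d = ω_n√(1−ζ²) = 1.38 rad/s. Then t_p = π/ω_d = 2.27 s.

t_p ≈ 2.27 s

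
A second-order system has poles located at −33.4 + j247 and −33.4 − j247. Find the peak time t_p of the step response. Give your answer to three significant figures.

t_p ≈ 0.0127 s

t_p = π/ω_d with ω_d = 247 (the imaginary part), so t_p = 0.0127 s.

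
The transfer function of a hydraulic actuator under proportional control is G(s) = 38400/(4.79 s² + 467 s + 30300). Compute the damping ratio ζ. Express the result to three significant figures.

Dividing through by 4.79: denominator becomes s² + 97.49 s + 6326.
So ω_n = √6326 = 79.5 rad/s and ζ = 97.49/(2·79.5) = 0.613.

ζ ≈ 0.613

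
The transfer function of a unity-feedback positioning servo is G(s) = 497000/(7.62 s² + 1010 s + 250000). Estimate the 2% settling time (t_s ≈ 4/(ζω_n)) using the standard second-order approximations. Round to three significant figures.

t_s ≈ 0.0604 s

Dividing through by 7.62: denominator becomes s² + 132.5 s + 32810.
So ω_n = √32810 = 181 rad/s and ζ = 132.5/(2·181) = 0.366.
t_s ≈ 4/(ζω_n) = 0.0604 s.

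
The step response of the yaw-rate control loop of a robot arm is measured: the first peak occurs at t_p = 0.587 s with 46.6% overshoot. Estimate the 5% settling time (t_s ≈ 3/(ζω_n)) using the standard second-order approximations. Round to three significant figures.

t_s ≈ 2.31 s

ζ from %OS: ζ = |ln 0.466|/√(π²+ln²0.466) = 0.236.
From t_p = π/ω_d, ω_d = π/0.587 = 5.35 rad/s, so ω_n = ω_d/√(1−ζ²) = 5.51 rad/s.
t_s ≈ 3/(ζω_n) = 3/(0.236·5.51) = 2.31 s.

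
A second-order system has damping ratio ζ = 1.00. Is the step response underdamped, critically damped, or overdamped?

critically damped

Since ζ = 1, the system is critically damped.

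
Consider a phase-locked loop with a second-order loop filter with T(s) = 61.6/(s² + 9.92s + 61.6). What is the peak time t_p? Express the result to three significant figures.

ω_n = √61.6 = 7.85 rad/s; ζ = 9.92/(2·7.85) = 0.632.
ω_d = ω_n√(1−ζ²) = 6.08 rad/s. Then t_p = π/ω_d = 0.516 s.

t_p ≈ 0.516 s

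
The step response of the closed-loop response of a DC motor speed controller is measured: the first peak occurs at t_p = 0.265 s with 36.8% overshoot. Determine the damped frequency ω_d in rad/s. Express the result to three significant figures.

t_p = π/ω_d, so ω_d = π/0.265 = 11.9 rad/s.

ω_d ≈ 11.9 rad/s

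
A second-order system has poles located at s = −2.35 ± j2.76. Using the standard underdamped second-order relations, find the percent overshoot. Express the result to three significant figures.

%OS ≈ 6.89%

With σ = 2.35, ω_d = 2.76: ω_n = √(σ²+ω_d²) = 3.62 rad/s, ζ = σ/ω_n = 0.648.
%OS = 100·exp(−πζ/√(1−ζ²)) = 6.89%.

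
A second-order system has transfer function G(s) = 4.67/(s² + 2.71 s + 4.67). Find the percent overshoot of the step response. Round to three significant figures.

%OS ≈ 7.98%

Matching coefficients with s² + 2ζω_n s + ω_n² gives ω_n² = 4.67 ⇒ ω_n = 2.16 rad/s, and ζ = 2.71/(2ω_n) = 0.627.
Overshoot: exp(−π·0.627/√(1−0.627²)) = 0.0798, i.e. 7.98%.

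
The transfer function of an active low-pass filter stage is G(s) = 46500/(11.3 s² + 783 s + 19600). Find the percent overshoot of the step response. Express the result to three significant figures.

Dividing through by 11.3: denominator becomes s² + 69.29 s + 1735.
So ω_n = √1735 = 41.6 rad/s and ζ = 69.29/(2·41.6) = 0.832.
%OS = 100 e^{−πζ/√(1−ζ²)} with ζ = 0.832 gives 0.901%.

%OS ≈ 0.901%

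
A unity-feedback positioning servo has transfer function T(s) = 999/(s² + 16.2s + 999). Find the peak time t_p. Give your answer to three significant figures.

Matching coefficients with s² + 2ζω_n s + ω_n² gives ω_n² = 999 ⇒ ω_n = 31.6 rad/s, and ζ = 16.2/(2ω_n) = 0.256.
ω_d = ω_n√(1−ζ²) = 30.6 rad/s. Then t_p = π/ω_d = 0.103 s.

t_p ≈ 0.103 s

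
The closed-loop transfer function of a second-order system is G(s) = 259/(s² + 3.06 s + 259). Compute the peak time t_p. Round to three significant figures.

t_p ≈ 0.196 s

Comparing the denominator to s² + 2ζω_n s + ω_n²: ω_n = √259 = 16.1 rad/s, and 2ζω_n = 3.06 so ζ = 3.06/(2·16.1) = 0.0951.
ω_d = 16.1·√(1 − 0.0951²) = 16.0 rad/s. Then t_p = π/ω_d = 0.196 s.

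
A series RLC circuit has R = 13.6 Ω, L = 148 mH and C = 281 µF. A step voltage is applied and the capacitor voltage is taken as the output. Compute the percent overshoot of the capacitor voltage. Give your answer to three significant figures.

%OS ≈ 37.7%

For a series RLC circuit (capacitor voltage as output), ω_n = 1/√(LC) = 1/√(148 mH · 281 µF) = 155 rad/s.
ζ = (R/2)·√(C/L) = (13.6/2)·√(281 µF/148 mH) = 0.296.
%OS = 100·exp(−πζ/√(1−ζ²)) = 37.7%.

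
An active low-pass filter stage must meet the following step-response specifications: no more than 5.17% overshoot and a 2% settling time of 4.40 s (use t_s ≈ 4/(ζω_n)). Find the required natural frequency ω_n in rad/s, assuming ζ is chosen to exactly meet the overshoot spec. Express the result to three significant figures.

ω_n ≈ 1.33 rad/s

From %OS = 100·exp(−πζ/√(1−ζ²)), invert to get ζ = −ln(OS)/√(π² + ln²(OS)) with OS = 0.0517.
−ln 0.0517 = 2.962, so ζ = 2.962/√(π² + 8.775) = 0.686.
From t_s ≈ 4/(ζω_n): ω_n = 4/(ζ·t_s) = 4/(0.686·4.40) = 1.33 rad/s.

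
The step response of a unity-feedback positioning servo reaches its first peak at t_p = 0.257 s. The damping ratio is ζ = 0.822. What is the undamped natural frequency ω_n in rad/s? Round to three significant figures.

Peak time t_p = π/ω_d, so ω_d = π/t_p = π/0.257 = 12.2 rad/s.
ω_n = ω_d/√(1−ζ²) = 12.2/√0.324 = 21.5 rad/s.

ω_n ≈ 21.5 rad/s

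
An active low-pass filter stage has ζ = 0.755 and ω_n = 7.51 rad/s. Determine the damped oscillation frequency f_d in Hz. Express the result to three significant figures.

f_d ≈ 0.784 Hz

ω_d = ω_n√(1−ζ²) = 7.51·√0.430 = 4.92 rad/s.
f_d = ω_d/(2π) = 0.784 Hz.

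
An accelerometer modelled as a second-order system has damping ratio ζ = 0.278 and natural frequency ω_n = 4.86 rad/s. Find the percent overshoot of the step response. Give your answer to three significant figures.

%OS ≈ 40.3%

For an underdamped second-order system, %OS = 100·exp(−πζ/√(1−ζ²)).
πζ/√(1−ζ²) = π·0.278/√(1−0.0773) = 0.9092, so %OS = 100·e^(−0.9092) = 40.3%.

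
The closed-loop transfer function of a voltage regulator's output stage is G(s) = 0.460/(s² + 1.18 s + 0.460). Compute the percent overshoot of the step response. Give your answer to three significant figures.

%OS ≈ 0.392%

Matching coefficients with s² + 2ζω_n s + ω_n² gives ω_n² = 0.460 ⇒ ω_n = 0.678 rad/s, and ζ = 1.18/(2ω_n) = 0.870.
Overshoot: exp(−π·0.870/√(1−0.870²)) = 0.00392, i.e. 0.392%.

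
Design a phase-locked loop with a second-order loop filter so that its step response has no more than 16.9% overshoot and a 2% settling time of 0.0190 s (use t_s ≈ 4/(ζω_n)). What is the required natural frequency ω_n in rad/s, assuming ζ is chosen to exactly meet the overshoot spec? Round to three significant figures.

ω_n ≈ 427 rad/s

ζ = −ln(OS)/√(π² + (ln OS)²). With OS = 0.169, ln OS = −1.778 and ζ = 1.778/3.610 = 0.493.
From t_s ≈ 4/(ζω_n): ω_n = 4/(ζ·t_s) = 4/(0.493·0.0190) = 427 rad/s.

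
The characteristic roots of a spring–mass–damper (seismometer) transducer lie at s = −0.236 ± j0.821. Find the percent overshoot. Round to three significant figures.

%OS ≈ 40.5%

|pole| = ω_n = √(0.236² + 0.821²) = 0.854 rad/s; ζ = cos θ = σ/ω_n = 0.276.
%OS = 100·exp(−πζ/√(1−ζ²)) = 40.5%.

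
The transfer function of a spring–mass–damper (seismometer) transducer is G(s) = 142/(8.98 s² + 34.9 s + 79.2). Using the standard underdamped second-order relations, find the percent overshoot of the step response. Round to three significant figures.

Dividing through by 8.98: denominator becomes s² + 3.886 s + 8.820.
So ω_n = √8.820 = 2.97 rad/s and ζ = 3.886/(2·2.97) = 0.654.
%OS = 100 e^{−πζ/√(1−ζ²)} with ζ = 0.654 gives 6.60%.

%OS ≈ 6.60%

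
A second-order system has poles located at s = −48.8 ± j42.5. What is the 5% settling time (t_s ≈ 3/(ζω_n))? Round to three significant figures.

t_s ≈ 0.0615 s

For poles at −σ ± jω_d, ζω_n = σ = 48.8, so t_s ≈ 3/σ = 0.0615 s.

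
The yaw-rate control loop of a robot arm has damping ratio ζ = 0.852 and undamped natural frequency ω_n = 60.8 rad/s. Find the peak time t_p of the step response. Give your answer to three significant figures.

t_p ≈ 0.0987 s

The damped frequency is ω_d = ω_n√(1−ζ²) = 60.8·√(1−0.726) = 31.8 rad/s.
Peak time t_p = π/ω_d = π/31.8 = 0.0987 s.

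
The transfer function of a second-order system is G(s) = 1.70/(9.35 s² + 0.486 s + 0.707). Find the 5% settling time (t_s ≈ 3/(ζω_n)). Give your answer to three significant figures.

Dividing through by 9.35: denominator becomes s² + 0.05198 s + 0.07561.
So ω_n = √0.07561 = 0.275 rad/s and ζ = 0.05198/(2·0.275) = 0.0945.
t_s ≈ 3/(ζω_n) = 115 s.

t_s ≈ 115 s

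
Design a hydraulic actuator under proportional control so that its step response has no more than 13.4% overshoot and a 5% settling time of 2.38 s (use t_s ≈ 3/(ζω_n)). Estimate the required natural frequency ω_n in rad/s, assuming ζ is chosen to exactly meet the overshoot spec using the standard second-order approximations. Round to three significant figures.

ω_n ≈ 2.34 rad/s

From %OS = 100·exp(−πζ/√(1−ζ²)), invert to get ζ = −ln(OS)/√(π² + ln²(OS)) with OS = 0.134.
−ln 0.134 = 2.010, so ζ = 2.010/√(π² + 4.040) = 0.539.
From t_s ≈ 3/(ζω_n): ω_n = 3/(ζ·t_s) = 3/(0.539·2.38) = 2.34 rad/s.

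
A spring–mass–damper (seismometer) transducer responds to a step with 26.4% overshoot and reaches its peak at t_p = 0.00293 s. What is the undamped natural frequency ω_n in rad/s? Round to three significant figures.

The overshoot fixes ζ = −ln(OS)/√(π²+ln²(OS)) = 0.390.
From t_p = π/ω_d, ω_d = π/0.00293 = 1070 rad/s, so ω_n = ω_d/√(1−ζ²) = 1160 rad/s.

ω_n ≈ 1160 rad/s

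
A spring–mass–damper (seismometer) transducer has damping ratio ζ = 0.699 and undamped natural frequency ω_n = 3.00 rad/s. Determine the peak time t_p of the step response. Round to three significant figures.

t_p ≈ 1.46 s

The damped frequency is ω_d = ω_n√(1−ζ²) = 3.00·√(1−0.489) = 2.15 rad/s.
Peak time t_p = π/ω_d = π/2.15 = 1.46 s.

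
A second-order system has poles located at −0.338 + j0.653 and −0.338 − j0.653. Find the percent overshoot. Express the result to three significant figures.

|pole| = ω_n = √(0.338² + 0.653²) = 0.735 rad/s; ζ = cos θ = σ/ω_n = 0.460.
%OS = 100·exp(−πζ/√(1−ζ²)) = 19.7%.

%OS ≈ 19.7%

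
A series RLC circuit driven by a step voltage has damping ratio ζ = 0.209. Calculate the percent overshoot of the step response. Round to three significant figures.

For an underdamped second-order system, %OS = 100·exp(−πζ/√(1−ζ²)).
πζ/√(1−ζ²) = π·0.209/√(1−0.0437) = 0.6714, so %OS = 100·e^(−0.6714) = 51.1%.

%OS ≈ 51.1%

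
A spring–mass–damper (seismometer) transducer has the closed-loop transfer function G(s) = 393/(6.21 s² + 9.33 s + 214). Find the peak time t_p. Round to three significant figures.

Dividing through by 6.21: denominator becomes s² + 1.502 s + 34.46.
So ω_n = √34.46 = 5.87 rad/s and ζ = 1.502/(2·5.87) = 0.128.
The damped frequency ω_d = ω_n√(1−ζ²) = 5.82 rad/s. t_p = π/ω_d = 0.540 s.

t_p ≈ 0.540 s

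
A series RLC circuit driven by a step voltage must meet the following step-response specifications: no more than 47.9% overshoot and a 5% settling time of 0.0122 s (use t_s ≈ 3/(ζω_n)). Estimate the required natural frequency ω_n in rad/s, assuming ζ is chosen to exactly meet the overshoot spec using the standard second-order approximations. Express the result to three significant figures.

Inverting the overshoot relation: ζ = |ln 0.479|/√(π² + ln²0.479) = 0.228.
From t_s ≈ 3/(ζω_n): ω_n = 3/(ζ·t_s) = 3/(0.228·0.0122) = 1080 rad/s.

ω_n ≈ 1080 rad/s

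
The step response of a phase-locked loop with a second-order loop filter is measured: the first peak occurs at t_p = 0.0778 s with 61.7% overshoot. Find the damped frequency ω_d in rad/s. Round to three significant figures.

ω_d ≈ 40.4 rad/s

t_p = π/ω_d, so ω_d = π/0.0778 = 40.4 rad/s.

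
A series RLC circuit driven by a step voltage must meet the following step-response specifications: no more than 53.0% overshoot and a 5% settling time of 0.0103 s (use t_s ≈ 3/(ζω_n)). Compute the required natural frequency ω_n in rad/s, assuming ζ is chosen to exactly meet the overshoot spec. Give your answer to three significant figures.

From %OS = 100·exp(−πζ/√(1−ζ²)), invert to get ζ = −ln(OS)/√(π² + ln²(OS)) with OS = 0.530.
−ln 0.530 = 0.6349, so ζ = 0.6349/√(π² + 0.4031) = 0.198.
Then ω_n = 3/(ζ t_s) = 3/(0.198 × 0.0103) = 1470 rad/s.

ω_n ≈ 1470 rad/s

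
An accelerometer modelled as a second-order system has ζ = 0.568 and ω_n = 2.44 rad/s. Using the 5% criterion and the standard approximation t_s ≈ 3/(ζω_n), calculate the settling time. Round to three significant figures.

t_s ≈ 3/(ζω_n) = 3/(0.568 × 2.44) = 2.16 s.

t_s ≈ 2.16 s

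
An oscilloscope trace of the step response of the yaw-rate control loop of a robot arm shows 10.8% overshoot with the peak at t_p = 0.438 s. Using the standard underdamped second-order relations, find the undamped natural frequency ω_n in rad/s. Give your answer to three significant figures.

ω_n ≈ 8.79 rad/s

ζ from %OS: ζ = |ln 0.108|/√(π²+ln²0.108) = 0.578.
t_p = π/ω_d ⇒ ω_d = 7.17 rad/s; then ω_n = ω_d/√(1−ζ²) = 8.79 rad/s.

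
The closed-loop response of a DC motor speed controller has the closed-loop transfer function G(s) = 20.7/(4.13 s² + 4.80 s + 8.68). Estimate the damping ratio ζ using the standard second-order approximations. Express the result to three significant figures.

Dividing through by 4.13: denominator becomes s² + 1.162 s + 2.102.
So ω_n = √2.102 = 1.45 rad/s and ζ = 1.162/(2·1.45) = 0.401.

ζ ≈ 0.401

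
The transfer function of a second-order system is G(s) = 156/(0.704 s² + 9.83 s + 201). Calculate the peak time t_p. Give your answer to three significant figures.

t_p ≈ 0.204 s

Dividing through by 0.704: denominator becomes s² + 13.96 s + 285.5.
So ω_n = √285.5 = 16.9 rad/s and ζ = 13.96/(2·16.9) = 0.413.
ω_d = 16.9·√(1 − 0.413²) = 15.4 rad/s. t_p = π/ω_d = 0.204 s.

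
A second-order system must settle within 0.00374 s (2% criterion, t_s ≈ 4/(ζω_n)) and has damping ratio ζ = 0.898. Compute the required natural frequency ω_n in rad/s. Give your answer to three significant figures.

Rearranging t_s ≈ 4/(ζω_n) gives ω_n = 4/(ζ·t_s) = 4/(0.898 × 0.00374) = 1190 rad/s.

ω_n ≈ 1190 rad/s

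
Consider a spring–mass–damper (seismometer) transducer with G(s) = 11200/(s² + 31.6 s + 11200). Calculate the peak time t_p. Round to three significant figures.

ω_n = √11200 = 106 rad/s; ζ = 31.6/(2·106) = 0.149.
ω_d = ω_n√(1−ζ²) = 105 rad/s. Then t_p = π/ω_d = 0.0300 s.

t_p ≈ 0.0300 s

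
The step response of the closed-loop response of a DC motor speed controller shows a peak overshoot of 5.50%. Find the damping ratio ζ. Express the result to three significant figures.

ζ ≈ 0.678

Inverting the overshoot relation: ζ = |ln 0.0550|/√(π² + ln²0.0550) = 0.678.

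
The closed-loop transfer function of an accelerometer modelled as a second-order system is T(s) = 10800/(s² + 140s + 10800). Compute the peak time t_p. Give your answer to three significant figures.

t_p ≈ 0.0409 s

ω_n = √10800 = 104 rad/s; ζ = 140/(2·104) = 0.674.
ω_d = ω_n√(1−ζ²) = 76.8 rad/s. Then t_p = π/ω_d = 0.0409 s.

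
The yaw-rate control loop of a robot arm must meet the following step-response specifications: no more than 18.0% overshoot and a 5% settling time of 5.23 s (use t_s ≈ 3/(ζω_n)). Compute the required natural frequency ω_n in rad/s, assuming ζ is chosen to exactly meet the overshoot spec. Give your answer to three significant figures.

From %OS = 100·exp(−πζ/√(1−ζ²)), invert to get ζ = −ln(OS)/√(π² + ln²(OS)) with OS = 0.180.
−ln 0.180 = 1.715, so ζ = 1.715/√(π² + 2.941) = 0.479.
From t_s ≈ 3/(ζω_n): ω_n = 3/(ζ·t_s) = 3/(0.479·5.23) = 1.20 rad/s.

ω_n ≈ 1.20 rad/s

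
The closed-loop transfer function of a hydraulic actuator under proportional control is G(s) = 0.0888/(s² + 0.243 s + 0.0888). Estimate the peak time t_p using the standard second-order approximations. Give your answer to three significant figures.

ω_n = √0.0888 = 0.298 rad/s; ζ = 0.243/(2·0.298) = 0.408.
ω_d = ω_n√(1−ζ²) = 0.272 rad/s. Then t_p = π/ω_d = 11.5 s.

t_p ≈ 11.5 s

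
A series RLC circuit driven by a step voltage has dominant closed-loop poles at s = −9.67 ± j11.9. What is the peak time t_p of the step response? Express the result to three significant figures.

t_p = π/ω_d with ω_d = 11.9 (the imaginary part), so t_p = 0.264 s.

t_p ≈ 0.264 s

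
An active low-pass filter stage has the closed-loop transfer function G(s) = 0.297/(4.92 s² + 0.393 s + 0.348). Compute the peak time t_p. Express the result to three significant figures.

Dividing through by 4.92: denominator becomes s² + 0.07988 s + 0.07073.
So ω_n = √0.07073 = 0.266 rad/s and ζ = 0.07988/(2·0.266) = 0.150.
The damped frequency ω_d = ω_n√(1−ζ²) = 0.263 rad/s. t_p = π/ω_d = 11.9 s.

t_p ≈ 11.9 s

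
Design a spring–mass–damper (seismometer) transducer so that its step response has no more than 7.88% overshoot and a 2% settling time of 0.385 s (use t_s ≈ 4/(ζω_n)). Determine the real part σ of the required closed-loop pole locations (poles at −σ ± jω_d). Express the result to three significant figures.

σ ≈ 10.4

The settling-time spec alone fixes σ = ζω_n = 4/t_s = 4/0.385 = 10.4.
(Overshoot then fixes ζ = 0.629 and hence ω_d = σ·√(1−ζ²)/ζ = 12.8 rad/s.)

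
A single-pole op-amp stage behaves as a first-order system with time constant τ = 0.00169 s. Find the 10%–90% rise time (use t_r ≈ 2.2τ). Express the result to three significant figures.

t_r ≈ 2.2τ = 0.00372 s.

t_r ≈ 0.00372 s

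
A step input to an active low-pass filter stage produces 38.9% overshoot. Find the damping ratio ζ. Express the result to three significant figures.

ζ ≈ 0.288

ζ = −ln(OS)/√(π² + (ln OS)²). With OS = 0.389, ln OS = −0.9442 and ζ = 0.9442/3.280 = 0.288.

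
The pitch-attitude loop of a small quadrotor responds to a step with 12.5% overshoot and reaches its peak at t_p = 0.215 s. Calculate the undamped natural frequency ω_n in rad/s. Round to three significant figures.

ζ from %OS: ζ = |ln 0.125|/√(π²+ln²0.125) = 0.552.
t_p = π/ω_d ⇒ ω_d = 14.6 rad/s; then ω_n = ω_d/√(1−ζ²) = 17.5 rad/s.

ω_n ≈ 17.5 rad/s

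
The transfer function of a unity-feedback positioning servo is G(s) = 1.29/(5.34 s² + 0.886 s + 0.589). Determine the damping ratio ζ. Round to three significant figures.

Dividing through by 5.34: denominator becomes s² + 0.1659 s + 0.1103.
So ω_n = √0.1103 = 0.332 rad/s and ζ = 0.1659/(2·0.332) = 0.250.

ζ ≈ 0.250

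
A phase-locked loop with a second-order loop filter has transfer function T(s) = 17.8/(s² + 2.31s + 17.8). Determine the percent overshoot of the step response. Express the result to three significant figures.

%OS ≈ 40.9%

Matching coefficients with s² + 2ζω_n s + ω_n² gives ω_n² = 17.8 ⇒ ω_n = 4.22 rad/s, and ζ = 2.31/(2ω_n) = 0.274.
Overshoot: exp(−π·0.274/√(1−0.274²)) = 0.409, i.e. 40.9%.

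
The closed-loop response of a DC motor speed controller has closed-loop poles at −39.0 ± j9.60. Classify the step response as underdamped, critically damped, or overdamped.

Since the poles form a complex-conjugate pair with nonzero imaginary part, the response is underdamped.

underdamped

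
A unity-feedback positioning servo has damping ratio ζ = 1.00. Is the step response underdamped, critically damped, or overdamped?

Since ζ = 1, the system is critically damped.

critically damped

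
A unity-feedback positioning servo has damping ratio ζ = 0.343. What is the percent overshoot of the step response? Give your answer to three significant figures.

%OS ≈ 31.8%

For an underdamped second-order system, %OS = 100·exp(−πζ/√(1−ζ²)).
πζ/√(1−ζ²) = π·0.343/√(1−0.118) = 1.147, so %OS = 100·e^(−1.147) = 31.8%.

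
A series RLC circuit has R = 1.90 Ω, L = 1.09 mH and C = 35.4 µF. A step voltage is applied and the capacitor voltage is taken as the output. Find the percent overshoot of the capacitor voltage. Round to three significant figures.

For a series RLC circuit (capacitor voltage as output), ω_n = 1/√(LC) = 1/√(1.09 mH · 35.4 µF) = 5090 rad/s.
ζ = (R/2)·√(C/L) = (1.90/2)·√(35.4 µF/1.09 mH) = 0.171.
%OS = 100 e^{−πζ/√(1−ζ²)} with ζ = 0.171 gives 57.9%.

%OS ≈ 57.9%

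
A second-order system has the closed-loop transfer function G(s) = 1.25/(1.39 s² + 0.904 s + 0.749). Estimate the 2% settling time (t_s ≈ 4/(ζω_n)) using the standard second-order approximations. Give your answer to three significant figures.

t_s ≈ 12.3 s

Dividing through by 1.39: denominator becomes s² + 0.6504 s + 0.5388.
So ω_n = √0.5388 = 0.734 rad/s and ζ = 0.6504/(2·0.734) = 0.443.
t_s ≈ 4/(ζω_n) = 12.3 s.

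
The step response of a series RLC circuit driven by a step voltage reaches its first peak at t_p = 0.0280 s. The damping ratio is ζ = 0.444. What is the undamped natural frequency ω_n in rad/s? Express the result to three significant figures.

ω_n ≈ 125 rad/s

Peak time t_p = π/ω_d, so ω_d = π/t_p = π/0.0280 = 112 rad/s.
ω_n = ω_d/√(1−ζ²) = 112/√0.803 = 125 rad/s.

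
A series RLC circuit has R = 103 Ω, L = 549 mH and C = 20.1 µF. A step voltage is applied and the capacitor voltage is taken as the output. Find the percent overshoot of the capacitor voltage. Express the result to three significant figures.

%OS ≈ 35.7%

For a series RLC circuit (capacitor voltage as output), ω_n = 1/√(LC) = 1/√(549 mH · 20.1 µF) = 301 rad/s.
ζ = (R/2)·√(C/L) = (103/2)·√(20.1 µF/549 mH) = 0.312.
%OS = 100·exp(−πζ/√(1−ζ²)) = 35.7%.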